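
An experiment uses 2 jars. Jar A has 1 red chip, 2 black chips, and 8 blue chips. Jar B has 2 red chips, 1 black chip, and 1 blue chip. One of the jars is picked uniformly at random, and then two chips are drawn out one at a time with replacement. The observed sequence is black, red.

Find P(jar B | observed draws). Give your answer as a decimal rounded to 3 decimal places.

Compute the likelihood of the observed sequence for each case: P(data | jar A) = (2/11)(1/11) = 0.016529; P(data | jar B) = (1/4)(2/4) = 0.125.
Weighting by the prior gives 1/2 · 0.016529 = 0.0082645, 1/2 · 0.125 = 0.0625; with total 0.070764.
Hence P(jar B | data) = (0.0625) / (0.070764) = 0.88321.

0.883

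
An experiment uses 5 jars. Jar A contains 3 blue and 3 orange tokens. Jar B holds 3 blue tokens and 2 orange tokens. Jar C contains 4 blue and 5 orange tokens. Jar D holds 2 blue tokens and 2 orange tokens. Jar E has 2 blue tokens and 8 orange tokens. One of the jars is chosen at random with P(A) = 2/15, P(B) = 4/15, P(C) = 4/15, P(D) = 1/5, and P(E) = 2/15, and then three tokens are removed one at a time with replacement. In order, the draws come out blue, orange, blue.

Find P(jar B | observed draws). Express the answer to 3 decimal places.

0.338

For each hypothesis, P(data | H) works out to: P(data | jar A) = (3/6)(3/6)(3/6) = 0.125; P(data | jar B) = (3/5)(2/5)(3/5) = 0.144; P(data | jar C) = (4/9)(5/9)(4/9) = 0.10974; P(data | jar D) = (2/4)(2/4)(2/4) = 0.125; P(data | jar E) = (2/10)(8/10)(2/10) = 0.032.
Multiplying each by its prior: 2/15 · 0.125 = 0.016667, 4/15 · 0.144 = 0.0384, 4/15 · 0.10974 = 0.029264, 1/5 · 0.125 = 0.025, 2/15 · 0.032 = 0.0042667; with total 0.1136.
Hence P(jar B | data) = (0.0384) / (0.1136) = 0.33804.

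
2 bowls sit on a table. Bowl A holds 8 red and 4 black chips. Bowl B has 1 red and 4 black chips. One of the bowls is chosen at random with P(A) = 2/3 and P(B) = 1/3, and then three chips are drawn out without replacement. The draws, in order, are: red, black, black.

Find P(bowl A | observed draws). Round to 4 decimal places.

Compute the likelihood of the observed sequence for each case: P(data | bowl A) = (8/12)(4/11)(3/10) = 4/55; P(data | bowl B) = (1/5)(4/4)(3/3) = 1/5.
Weighting by the prior gives 2/3 · 4/55 = 8/165, 1/3 · 1/5 = 1/15; summing to 19/165.
So P(bowl A | data) = (8/165) / (19/165) = 8/19.

0.4211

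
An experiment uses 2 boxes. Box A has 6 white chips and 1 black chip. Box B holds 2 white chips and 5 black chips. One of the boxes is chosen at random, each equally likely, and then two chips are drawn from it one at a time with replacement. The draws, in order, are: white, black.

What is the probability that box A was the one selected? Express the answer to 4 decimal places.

Under each hypothesis, the probability of the observed sequence is: P(data | box A) = (6/7)(1/7) = 6/49; P(data | box B) = (2/7)(5/7) = 10/49.
Multiplying each by its prior: 1/2 · 6/49 = 3/49, 1/2 · 10/49 = 5/49; these sum to 8/49.
So P(box A | data) = (3/49) / (8/49) = 3/8.

0.3750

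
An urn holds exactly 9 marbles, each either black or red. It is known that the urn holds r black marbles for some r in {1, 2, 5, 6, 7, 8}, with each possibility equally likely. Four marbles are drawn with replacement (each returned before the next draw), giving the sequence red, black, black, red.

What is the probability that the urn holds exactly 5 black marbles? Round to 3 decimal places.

0.322

For each hypothesis, P(data | H) works out to: P(data | r = 1) = (8/9)(1/9)(1/9)(8/9) = 0.0097546; P(data | r = 2) = (7/9)(2/9)(2/9)(7/9) = 0.029873; P(data | r = 5) = (4/9)(5/9)(5/9)(4/9) = 0.060966; P(data | r = 6) = (3/9)(6/9)(6/9)(3/9) = 0.049383; P(data | r = 7) = (2/9)(7/9)(7/9)(2/9) = 0.029873; P(data | r = 8) = (1/9)(8/9)(8/9)(1/9) = 0.0097546.
Weighting by the prior gives 1/6 · 0.0097546 = 0.0016258, 1/6 · 0.029873 = 0.0049789, 1/6 · 0.060966 = 0.010161, 1/6 · 0.049383 = 0.0082305, 1/6 · 0.029873 = 0.0049789, 1/6 · 0.0097546 = 0.0016258; with total 0.031601.
Therefore the posterior P(r = 5 | data) = (0.010161) / (0.031601) = 0.32154.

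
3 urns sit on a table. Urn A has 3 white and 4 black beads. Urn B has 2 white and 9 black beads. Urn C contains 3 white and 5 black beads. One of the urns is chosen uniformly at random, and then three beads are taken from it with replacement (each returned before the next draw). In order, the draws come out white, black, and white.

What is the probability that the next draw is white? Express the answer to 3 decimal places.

The likelihood of the observed sequence under each hypothesis: P(data | urn A) = (3/7)(4/7)(3/7) = 0.10496; P(data | urn B) = (2/11)(9/11)(2/11) = 0.027047; P(data | urn C) = (3/8)(5/8)(3/8) = 0.087891.
Weighting by the prior gives 1/3 · 0.10496 = 0.034985, 1/3 · 0.027047 = 0.0090158, 1/3 · 0.087891 = 0.029297; summing to 0.073298.
Dividing through by the total gives posterior P(urn A | data) = 0.4773, P(urn B | data) = 0.123, P(urn C | data) = 0.3997.
Averaging over the posterior, P(white next | data) = (3/7)(0.4773) + (2/11)(0.123) + (3/8)(0.3997) = 0.37681.

0.377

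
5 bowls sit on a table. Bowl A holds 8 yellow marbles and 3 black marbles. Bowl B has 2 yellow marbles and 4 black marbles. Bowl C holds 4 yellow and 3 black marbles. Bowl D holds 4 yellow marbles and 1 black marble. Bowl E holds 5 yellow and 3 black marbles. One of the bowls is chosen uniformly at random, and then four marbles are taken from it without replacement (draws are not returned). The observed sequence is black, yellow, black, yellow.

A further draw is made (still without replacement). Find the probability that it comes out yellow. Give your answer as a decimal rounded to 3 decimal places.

0.552

Compute the likelihood of the observed sequence for each case: P(data | bowl A) = (3/11)(8/10)(2/9)(7/8) = 7/165; P(data | bowl B) = (4/6)(2/5)(3/4)(1/3) = 1/15; P(data | bowl C) = (3/7)(4/6)(2/5)(3/4) = 3/35; P(data | bowl D) = (1/5)(4/4)(0/3) = 0; P(data | bowl E) = (3/8)(5/7)(2/6)(4/5) = 1/14.
The prior-weighted likelihoods are 1/5 · 7/165 = 7/825, 1/5 · 1/15 = 1/75, 1/5 · 3/35 = 3/175, 1/5 · 0 = 0, 1/5 · 1/14 = 1/70; with total 41/770.
Dividing through by the total gives posterior P(bowl A | data) = 98/615, P(bowl B | data) = 154/615, P(bowl C | data) = 66/205, P(bowl D | data) = 0, P(bowl E | data) = 11/41.
So P(yellow next | data) = Σ P(yellow next | H) P(H | data) = (6/7)(98/615) + (0)(154/615) + (2/3)(66/205) + (3/4)(11/41) = 453/820.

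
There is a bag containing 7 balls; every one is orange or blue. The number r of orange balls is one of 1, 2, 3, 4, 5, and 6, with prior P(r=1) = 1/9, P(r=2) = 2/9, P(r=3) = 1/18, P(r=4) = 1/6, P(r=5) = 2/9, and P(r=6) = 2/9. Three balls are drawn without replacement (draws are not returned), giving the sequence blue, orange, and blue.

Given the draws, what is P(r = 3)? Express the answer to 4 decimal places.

The likelihood of the observed sequence under each hypothesis: P(data | r = 1) = (6/7)(1/6)(5/5) = 1/7; P(data | r = 2) = (5/7)(2/6)(4/5) = 4/21; P(data | r = 3) = (4/7)(3/6)(3/5) = 6/35; P(data | r = 4) = (3/7)(4/6)(2/5) = 4/35; P(data | r = 5) = (2/7)(5/6)(1/5) = 1/21; P(data | r = 6) = (1/7)(6/6)(0/5) = 0.
Weighting by the prior gives 1/9 · 1/7 = 1/63, 2/9 · 4/21 = 8/189, 1/18 · 6/35 = 1/105, 1/6 · 4/35 = 2/105, 2/9 · 1/21 = 2/189, 2/9 · 0 = 0; with total 92/945.
By Bayes' rule, P(r = 3 | data) = (1/105) / (92/945) = 9/92.

0.0978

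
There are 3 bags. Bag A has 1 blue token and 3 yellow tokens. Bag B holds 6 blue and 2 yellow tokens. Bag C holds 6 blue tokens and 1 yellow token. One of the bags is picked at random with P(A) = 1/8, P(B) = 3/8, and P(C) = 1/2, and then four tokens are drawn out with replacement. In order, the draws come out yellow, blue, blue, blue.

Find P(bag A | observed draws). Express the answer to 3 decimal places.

0.017

Under each hypothesis, the probability of the observed sequence is: P(data | bag A) = (3/4)(1/4)(1/4)(1/4) = 0.011719; P(data | bag B) = (2/8)(6/8)(6/8)(6/8) = 0.10547; P(data | bag C) = (1/7)(6/7)(6/7)(6/7) = 0.089963.
The prior-weighted likelihoods are 1/8 · 0.011719 = 0.0014648, 3/8 · 0.10547 = 0.039551, 1/2 · 0.089963 = 0.044981; summing to 0.085997.
By Bayes' rule, P(bag A | data) = (0.0014648) / (0.085997) = 0.017034.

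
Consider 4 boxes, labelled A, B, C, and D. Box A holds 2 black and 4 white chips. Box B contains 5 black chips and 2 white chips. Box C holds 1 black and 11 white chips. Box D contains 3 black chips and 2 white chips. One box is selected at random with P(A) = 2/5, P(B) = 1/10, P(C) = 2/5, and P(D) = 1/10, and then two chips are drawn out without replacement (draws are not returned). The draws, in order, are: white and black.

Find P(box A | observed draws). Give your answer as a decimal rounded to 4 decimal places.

0.5504

The likelihood of the observed sequence under each hypothesis: P(data | box A) = (4/6)(2/5) = 0.26667; P(data | box B) = (2/7)(5/6) = 0.2381; P(data | box C) = (11/12)(1/11) = 0.083333; P(data | box D) = (2/5)(3/4) = 0.3.
The prior-weighted likelihoods are 2/5 · 0.26667 = 0.10667, 1/10 · 0.2381 = 0.02381, 2/5 · 0.083333 = 0.033333, 1/10 · 0.3 = 0.03; summing to 0.19381.
Hence P(box A | data) = (0.10667) / (0.19381) = 0.55037.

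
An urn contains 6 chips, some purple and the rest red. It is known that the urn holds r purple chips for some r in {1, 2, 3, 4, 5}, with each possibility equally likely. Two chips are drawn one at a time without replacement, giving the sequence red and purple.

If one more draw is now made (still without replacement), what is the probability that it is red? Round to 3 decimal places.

For each hypothesis, P(data | H) works out to: P(data | r = 1) = (5/6)(1/5) = 1/6; P(data | r = 2) = (4/6)(2/5) = 4/15; P(data | r = 3) = (3/6)(3/5) = 3/10; P(data | r = 4) = (2/6)(4/5) = 4/15; P(data | r = 5) = (1/6)(5/5) = 1/6.
Multiplying each by its prior: 1/5 · 1/6 = 1/30, 1/5 · 4/15 = 4/75, 1/5 · 3/10 = 3/50, 1/5 · 4/15 = 4/75, 1/5 · 1/6 = 1/30; these sum to 7/30.
The posterior is then P(r = 1 | data) = 1/7, P(r = 2 | data) = 8/35, P(r = 3 | data) = 9/35, P(r = 4 | data) = 8/35, P(r = 5 | data) = 1/7.
Averaging over the posterior, P(red next | data) = (1)(1/7) + (3/4)(8/35) + (1/2)(9/35) + (1/4)(8/35) + (0)(1/7) = 1/2.

0.500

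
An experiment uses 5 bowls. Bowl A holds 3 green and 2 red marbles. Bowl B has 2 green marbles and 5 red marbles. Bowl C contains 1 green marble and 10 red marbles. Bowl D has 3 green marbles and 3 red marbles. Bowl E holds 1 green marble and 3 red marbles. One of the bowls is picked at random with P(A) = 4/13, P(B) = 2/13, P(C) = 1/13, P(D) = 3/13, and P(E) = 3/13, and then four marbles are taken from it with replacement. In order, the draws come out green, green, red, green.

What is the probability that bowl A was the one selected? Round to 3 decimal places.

0.574

For each hypothesis, P(data | H) works out to: P(data | bowl A) = (3/5)(3/5)(2/5)(3/5) = 0.0864; P(data | bowl B) = (2/7)(2/7)(5/7)(2/7) = 0.01666; P(data | bowl C) = (1/11)(1/11)(10/11)(1/11) = 0.00068301; P(data | bowl D) = (3/6)(3/6)(3/6)(3/6) = 0.0625; P(data | bowl E) = (1/4)(1/4)(3/4)(1/4) = 0.011719.
Weighting by the prior gives 4/13 · 0.0864 = 0.026585, 2/13 · 0.01666 = 0.002563, 1/13 · 0.00068301 = 5.2539e-05, 3/13 · 0.0625 = 0.014423, 3/13 · 0.011719 = 0.0027043; summing to 0.046328.
By Bayes' rule, P(bowl A | data) = (0.026585) / (0.046328) = 0.57384.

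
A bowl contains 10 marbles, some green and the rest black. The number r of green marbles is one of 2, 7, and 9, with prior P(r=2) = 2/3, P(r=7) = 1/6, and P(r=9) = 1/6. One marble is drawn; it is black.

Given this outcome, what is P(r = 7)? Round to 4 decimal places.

0.0833

For each hypothesis, P(data | H) works out to: P(data | r = 2) = (8/10) = 4/5; P(data | r = 7) = (3/10) = 3/10; P(data | r = 9) = (1/10) = 1/10.
Multiplying each by its prior: 2/3 · 4/5 = 8/15, 1/6 · 3/10 = 1/20, 1/6 · 1/10 = 1/60; with total 3/5.
By Bayes' rule, P(r = 7 | data) = (1/20) / (3/5) = 1/12.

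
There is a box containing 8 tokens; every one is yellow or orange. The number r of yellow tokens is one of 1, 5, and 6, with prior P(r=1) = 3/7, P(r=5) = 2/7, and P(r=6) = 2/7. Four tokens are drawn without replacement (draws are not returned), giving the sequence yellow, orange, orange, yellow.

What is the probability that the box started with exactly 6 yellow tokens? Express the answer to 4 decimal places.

0.3333

The likelihood of the observed sequence under each hypothesis: P(data | r = 1) = (1/8)(7/7)(6/6)(0/5) = 0; P(data | r = 5) = (5/8)(3/7)(2/6)(4/5) = 1/14; P(data | r = 6) = (6/8)(2/7)(1/6)(5/5) = 1/28.
The prior-weighted likelihoods are 3/7 · 0 = 0, 2/7 · 1/14 = 1/49, 2/7 · 1/28 = 1/98; these sum to 3/98.
Therefore the posterior P(r = 6 | data) = (1/98) / (3/98) = 1/3.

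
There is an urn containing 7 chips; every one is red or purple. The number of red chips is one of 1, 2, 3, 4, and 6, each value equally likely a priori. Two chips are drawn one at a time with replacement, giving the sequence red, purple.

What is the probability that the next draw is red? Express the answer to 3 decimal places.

For each hypothesis, P(data | H) works out to: P(data | r = 1) = (1/7)(6/7) = 6/49; P(data | r = 2) = (2/7)(5/7) = 10/49; P(data | r = 3) = (3/7)(4/7) = 12/49; P(data | r = 4) = (4/7)(3/7) = 12/49; P(data | r = 6) = (6/7)(1/7) = 6/49.
Weighting by the prior gives 1/5 · 6/49 = 6/245, 1/5 · 10/49 = 2/49, 1/5 · 12/49 = 12/245, 1/5 · 12/49 = 12/245, 1/5 · 6/49 = 6/245; these sum to 46/245.
Normalising, the posterior is P(r = 1 | data) = 3/23, P(r = 2 | data) = 5/23, P(r = 3 | data) = 6/23, P(r = 4 | data) = 6/23, P(r = 6 | data) = 3/23.
Averaging over the posterior, P(red next | data) = (1/7)(3/23) + (2/7)(5/23) + (3/7)(6/23) + (4/7)(6/23) + (6/7)(3/23) = 73/161.

0.453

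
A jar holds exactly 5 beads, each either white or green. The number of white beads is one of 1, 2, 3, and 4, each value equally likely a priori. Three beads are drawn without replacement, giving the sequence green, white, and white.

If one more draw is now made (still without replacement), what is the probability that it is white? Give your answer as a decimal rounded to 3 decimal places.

0.600

The likelihood of the observed sequence under each hypothesis: P(data | r = 1) = (4/5)(1/4)(0/3) = 0; P(data | r = 2) = (3/5)(2/4)(1/3) = 1/10; P(data | r = 3) = (2/5)(3/4)(2/3) = 1/5; P(data | r = 4) = (1/5)(4/4)(3/3) = 1/5.
The prior-weighted likelihoods are 1/4 · 0 = 0, 1/4 · 1/10 = 1/40, 1/4 · 1/5 = 1/20, 1/4 · 1/5 = 1/20; summing to 1/8.
Normalising, the posterior is P(r = 1 | data) = 0, P(r = 2 | data) = 1/5, P(r = 3 | data) = 2/5, P(r = 4 | data) = 2/5.
Averaging over the posterior, P(white next | data) = (0)(1/5) + (1/2)(2/5) + (1)(2/5) = 3/5.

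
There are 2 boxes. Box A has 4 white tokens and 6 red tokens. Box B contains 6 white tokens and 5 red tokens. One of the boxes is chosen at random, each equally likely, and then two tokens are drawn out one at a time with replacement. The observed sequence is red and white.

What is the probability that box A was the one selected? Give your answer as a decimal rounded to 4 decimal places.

Under each hypothesis, the probability of the observed sequence is: P(data | box A) = (6/10)(4/10) = 0.24; P(data | box B) = (5/11)(6/11) = 0.24793.
Multiplying each by its prior: 1/2 · 0.24 = 0.12, 1/2 · 0.24793 = 0.12397; summing to 0.24397.
Hence P(box A | data) = (0.12) / (0.24397) = 0.49187.

0.4919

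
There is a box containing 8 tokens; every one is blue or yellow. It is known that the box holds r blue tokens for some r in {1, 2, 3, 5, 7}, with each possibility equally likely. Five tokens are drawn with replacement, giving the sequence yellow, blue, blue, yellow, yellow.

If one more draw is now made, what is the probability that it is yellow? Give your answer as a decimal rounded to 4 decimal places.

0.6252

Compute the likelihood of the observed sequence for each case: P(data | r = 1) = (7/8)(1/8)(1/8)(7/8)(7/8) = 0.010468; P(data | r = 2) = (6/8)(2/8)(2/8)(6/8)(6/8) = 0.026367; P(data | r = 3) = (5/8)(3/8)(3/8)(5/8)(5/8) = 0.034332; P(data | r = 5) = (3/8)(5/8)(5/8)(3/8)(3/8) = 0.020599; P(data | r = 7) = (1/8)(7/8)(7/8)(1/8)(1/8) = 0.0014954.
Weighting by the prior gives 1/5 · 0.010468 = 0.0020935, 1/5 · 0.026367 = 0.0052734, 1/5 · 0.034332 = 0.0068665, 1/5 · 0.020599 = 0.0041199, 1/5 · 0.0014954 = 0.00029907; with total 0.018652.
Dividing through by the total gives posterior P(r = 1 | data) = 0.11224, P(r = 2 | data) = 0.28272, P(r = 3 | data) = 0.36813, P(r = 5 | data) = 0.22088, P(r = 7 | data) = 0.016034.
So P(yellow next | data) = Σ P(yellow next | H) P(H | data) = (7/8)(0.11224) + (3/4)(0.28272) + (5/8)(0.36813) + (3/8)(0.22088) + (1/8)(0.016034) = 0.62516.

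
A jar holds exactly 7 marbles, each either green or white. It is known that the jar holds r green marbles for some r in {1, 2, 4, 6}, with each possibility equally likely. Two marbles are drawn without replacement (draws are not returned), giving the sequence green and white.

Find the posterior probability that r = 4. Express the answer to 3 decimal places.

Compute the likelihood of the observed sequence for each case: P(data | r = 1) = (1/7)(6/6) = 1/7; P(data | r = 2) = (2/7)(5/6) = 5/21; P(data | r = 4) = (4/7)(3/6) = 2/7; P(data | r = 6) = (6/7)(1/6) = 1/7.
Weighting by the prior gives 1/4 · 1/7 = 1/28, 1/4 · 5/21 = 5/84, 1/4 · 2/7 = 1/14, 1/4 · 1/7 = 1/28; summing to 17/84.
So P(r = 4 | data) = (1/14) / (17/84) = 6/17.

0.353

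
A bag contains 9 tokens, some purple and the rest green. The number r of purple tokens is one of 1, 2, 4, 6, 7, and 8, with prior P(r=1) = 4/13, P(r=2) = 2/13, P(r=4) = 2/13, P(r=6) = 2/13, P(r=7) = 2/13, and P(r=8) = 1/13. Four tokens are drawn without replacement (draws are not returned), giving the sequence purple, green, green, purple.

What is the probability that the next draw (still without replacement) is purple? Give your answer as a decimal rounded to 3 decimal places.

Compute the likelihood of the observed sequence for each case: P(data | r = 1) = (1/9)(8/8)(7/7)(0/6) = 0; P(data | r = 2) = (2/9)(7/8)(6/7)(1/6) = 1/36; P(data | r = 4) = (4/9)(5/8)(4/7)(3/6) = 5/63; P(data | r = 6) = (6/9)(3/8)(2/7)(5/6) = 5/84; P(data | r = 7) = (7/9)(2/8)(1/7)(6/6) = 1/36; P(data | r = 8) = (8/9)(1/8)(0/7) = 0.
Multiplying each by its prior: 4/13 · 0 = 0, 2/13 · 1/36 = 1/234, 2/13 · 5/63 = 10/819, 2/13 · 5/84 = 5/546, 2/13 · 1/36 = 1/234, 1/13 · 0 = 0; with total 7/234.
The posterior is then P(r = 1 | data) = 0, P(r = 2 | data) = 1/7, P(r = 4 | data) = 20/49, P(r = 6 | data) = 15/49, P(r = 7 | data) = 1/7, P(r = 8 | data) = 0.
Averaging over the posterior, P(purple next | data) = (0)(1/7) + (2/5)(20/49) + (4/5)(15/49) + (1)(1/7) = 27/49.

0.551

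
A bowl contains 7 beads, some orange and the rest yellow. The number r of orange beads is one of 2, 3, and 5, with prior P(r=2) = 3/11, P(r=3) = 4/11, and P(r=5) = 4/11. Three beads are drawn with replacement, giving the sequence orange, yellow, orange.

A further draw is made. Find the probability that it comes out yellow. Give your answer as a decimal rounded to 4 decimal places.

Compute the likelihood of the observed sequence for each case: P(data | r = 2) = (2/7)(5/7)(2/7) = 0.058309; P(data | r = 3) = (3/7)(4/7)(3/7) = 0.10496; P(data | r = 5) = (5/7)(2/7)(5/7) = 0.14577.
The prior-weighted likelihoods are 3/11 · 0.058309 = 0.015902, 4/11 · 0.10496 = 0.038166, 4/11 · 0.14577 = 0.053008; these sum to 0.10708.
Normalising, the posterior is P(r = 2 | data) = 0.14851, P(r = 3 | data) = 0.35644, P(r = 5 | data) = 0.49505.
So P(yellow next | data) = Σ P(yellow next | H) P(H | data) = (5/7)(0.14851) + (4/7)(0.35644) + (2/7)(0.49505) = 0.4512.

0.4512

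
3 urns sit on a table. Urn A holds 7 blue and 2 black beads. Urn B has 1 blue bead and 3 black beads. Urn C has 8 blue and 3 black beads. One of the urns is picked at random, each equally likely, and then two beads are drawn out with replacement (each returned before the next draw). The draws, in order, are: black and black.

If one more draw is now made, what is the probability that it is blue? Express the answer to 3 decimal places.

The likelihood of the observed sequence under each hypothesis: P(data | urn A) = (2/9)(2/9) = 0.049383; P(data | urn B) = (3/4)(3/4) = 0.5625; P(data | urn C) = (3/11)(3/11) = 0.07438.
The prior-weighted likelihoods are 1/3 · 0.049383 = 0.016461, 1/3 · 0.5625 = 0.1875, 1/3 · 0.07438 = 0.024793; with total 0.22875.
The posterior is then P(urn A | data) = 0.071959, P(urn B | data) = 0.81966, P(urn C | data) = 0.10838.
So P(blue next | data) = Σ P(blue next | H) P(H | data) = (7/9)(0.071959) + (1/4)(0.81966) + (8/11)(0.10838) = 0.33971.

0.340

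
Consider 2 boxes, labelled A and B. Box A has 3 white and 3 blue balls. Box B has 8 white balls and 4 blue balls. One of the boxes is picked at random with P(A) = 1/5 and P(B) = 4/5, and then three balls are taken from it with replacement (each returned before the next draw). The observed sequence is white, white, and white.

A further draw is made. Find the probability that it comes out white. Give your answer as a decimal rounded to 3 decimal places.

The likelihood of the observed sequence under each hypothesis: P(data | box A) = (3/6)(3/6)(3/6) = 0.125; P(data | box B) = (8/12)(8/12)(8/12) = 0.2963.
Multiplying each by its prior: 1/5 · 0.125 = 0.025, 4/5 · 0.2963 = 0.23704; these sum to 0.26204.
Normalising, the posterior is P(box A | data) = 0.095406, P(box B | data) = 0.90459.
Averaging over the posterior, P(white next | data) = (1/2)(0.095406) + (2/3)(0.90459) = 0.65077.

0.651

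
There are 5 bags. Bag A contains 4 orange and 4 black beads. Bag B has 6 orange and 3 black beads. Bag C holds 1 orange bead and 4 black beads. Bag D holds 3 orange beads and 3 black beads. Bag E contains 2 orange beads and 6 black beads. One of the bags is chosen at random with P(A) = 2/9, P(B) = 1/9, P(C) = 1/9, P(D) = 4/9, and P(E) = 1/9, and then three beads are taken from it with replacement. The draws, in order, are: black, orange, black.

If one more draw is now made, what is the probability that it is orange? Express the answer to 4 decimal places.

For each hypothesis, P(data | H) works out to: P(data | bag A) = (4/8)(4/8)(4/8) = 0.125; P(data | bag B) = (3/9)(6/9)(3/9) = 0.074074; P(data | bag C) = (4/5)(1/5)(4/5) = 0.128; P(data | bag D) = (3/6)(3/6)(3/6) = 0.125; P(data | bag E) = (6/8)(2/8)(6/8) = 0.14062.
Weighting by the prior gives 2/9 · 0.125 = 0.027778, 1/9 · 0.074074 = 0.0082305, 1/9 · 0.128 = 0.014222, 4/9 · 0.125 = 0.055556, 1/9 · 0.14062 = 0.015625; these sum to 0.12141.
Dividing through by the total gives posterior P(bag A | data) = 0.22879, P(bag B | data) = 0.06779, P(bag C | data) = 0.11714, P(bag D | data) = 0.45758, P(bag E | data) = 0.1287.
Averaging over the posterior, P(orange next | data) = (1/2)(0.22879) + (2/3)(0.06779) + (1/5)(0.11714) + (1/2)(0.45758) + (1/4)(0.1287) = 0.44398.

0.4440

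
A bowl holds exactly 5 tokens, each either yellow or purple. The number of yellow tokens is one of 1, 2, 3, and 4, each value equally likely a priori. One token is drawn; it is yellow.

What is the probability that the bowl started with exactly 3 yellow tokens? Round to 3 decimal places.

0.300

For each hypothesis, P(data | H) works out to: P(data | r = 1) = (1/5) = 1/5; P(data | r = 2) = (2/5) = 2/5; P(data | r = 3) = (3/5) = 3/5; P(data | r = 4) = (4/5) = 4/5.
The prior-weighted likelihoods are 1/4 · 1/5 = 1/20, 1/4 · 2/5 = 1/10, 1/4 · 3/5 = 3/20, 1/4 · 4/5 = 1/5; these sum to 1/2.
By Bayes' rule, P(r = 3 | data) = (3/20) / (1/2) = 3/10.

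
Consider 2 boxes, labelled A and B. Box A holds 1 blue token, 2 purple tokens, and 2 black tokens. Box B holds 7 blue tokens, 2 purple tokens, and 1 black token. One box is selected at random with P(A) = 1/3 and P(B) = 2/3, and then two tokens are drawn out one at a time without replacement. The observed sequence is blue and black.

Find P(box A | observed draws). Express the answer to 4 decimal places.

The likelihood of the observed sequence under each hypothesis: P(data | box A) = (1/5)(2/4) = 1/10; P(data | box B) = (7/10)(1/9) = 7/90.
Multiplying each by its prior: 1/3 · 1/10 = 1/30, 2/3 · 7/90 = 7/135; these sum to 23/270.
So P(box A | data) = (1/30) / (23/270) = 9/23.

0.3913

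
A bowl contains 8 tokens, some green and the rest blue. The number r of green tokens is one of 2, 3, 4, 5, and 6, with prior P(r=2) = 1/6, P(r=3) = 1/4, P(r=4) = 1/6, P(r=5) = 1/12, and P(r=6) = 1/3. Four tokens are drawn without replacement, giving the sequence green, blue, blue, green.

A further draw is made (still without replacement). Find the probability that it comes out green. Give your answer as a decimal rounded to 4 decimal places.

0.5000

The likelihood of the observed sequence under each hypothesis: P(data | r = 2) = (2/8)(6/7)(5/6)(1/5) = 1/28; P(data | r = 3) = (3/8)(5/7)(4/6)(2/5) = 1/14; P(data | r = 4) = (4/8)(4/7)(3/6)(3/5) = 3/35; P(data | r = 5) = (5/8)(3/7)(2/6)(4/5) = 1/14; P(data | r = 6) = (6/8)(2/7)(1/6)(5/5) = 1/28.
Multiplying each by its prior: 1/6 · 1/28 = 1/168, 1/4 · 1/14 = 1/56, 1/6 · 3/35 = 1/70, 1/12 · 1/14 = 1/168, 1/3 · 1/28 = 1/84; with total 47/840.
Dividing through by the total gives posterior P(r = 2 | data) = 5/47, P(r = 3 | data) = 15/47, P(r = 4 | data) = 12/47, P(r = 5 | data) = 5/47, P(r = 6 | data) = 10/47.
Averaging over the posterior, P(green next | data) = (0)(5/47) + (1/4)(15/47) + (1/2)(12/47) + (3/4)(5/47) + (1)(10/47) = 1/2.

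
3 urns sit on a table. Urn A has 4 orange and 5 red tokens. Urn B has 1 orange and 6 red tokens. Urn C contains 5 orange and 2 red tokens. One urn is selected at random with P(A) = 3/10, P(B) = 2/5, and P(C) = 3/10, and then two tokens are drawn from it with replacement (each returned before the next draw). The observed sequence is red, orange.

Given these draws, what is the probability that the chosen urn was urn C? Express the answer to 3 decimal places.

For each hypothesis, P(data | H) works out to: P(data | urn A) = (5/9)(4/9) = 0.24691; P(data | urn B) = (6/7)(1/7) = 0.12245; P(data | urn C) = (2/7)(5/7) = 0.20408.
Weighting by the prior gives 3/10 · 0.24691 = 0.074074, 2/5 · 0.12245 = 0.04898, 3/10 · 0.20408 = 0.061224; with total 0.18428.
By Bayes' rule, P(urn C | data) = (0.061224) / (0.18428) = 0.33224.

0.332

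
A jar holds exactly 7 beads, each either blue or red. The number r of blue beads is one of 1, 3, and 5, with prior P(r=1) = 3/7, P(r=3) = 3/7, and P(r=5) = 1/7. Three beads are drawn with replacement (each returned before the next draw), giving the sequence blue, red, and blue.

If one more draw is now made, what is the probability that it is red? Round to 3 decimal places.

For each hypothesis, P(data | H) works out to: P(data | r = 1) = (1/7)(6/7)(1/7) = 0.017493; P(data | r = 3) = (3/7)(4/7)(3/7) = 0.10496; P(data | r = 5) = (5/7)(2/7)(5/7) = 0.14577.
The prior-weighted likelihoods are 3/7 · 0.017493 = 0.0074969, 3/7 · 0.10496 = 0.044981, 1/7 · 0.14577 = 0.020825; summing to 0.073303.
Dividing through by the total gives posterior P(r = 1 | data) = 0.10227, P(r = 3 | data) = 0.61364, P(r = 5 | data) = 0.28409.
Averaging over the posterior, P(red next | data) = (6/7)(0.10227) + (4/7)(0.61364) + (2/7)(0.28409) = 0.51948.

0.519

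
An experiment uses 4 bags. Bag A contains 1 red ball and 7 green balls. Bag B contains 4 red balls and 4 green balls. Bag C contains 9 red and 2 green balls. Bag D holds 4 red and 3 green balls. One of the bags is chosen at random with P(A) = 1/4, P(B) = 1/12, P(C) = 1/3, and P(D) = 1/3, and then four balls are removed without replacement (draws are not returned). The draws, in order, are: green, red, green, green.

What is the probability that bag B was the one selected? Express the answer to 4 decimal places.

0.1046

Under each hypothesis, the probability of the observed sequence is: P(data | bag A) = (7/8)(1/7)(6/6)(5/5) = 0.125; P(data | bag B) = (4/8)(4/7)(3/6)(2/5) = 0.057143; P(data | bag C) = (2/11)(9/10)(1/9)(0/8) = 0; P(data | bag D) = (3/7)(4/6)(2/5)(1/4) = 0.028571.
Multiplying each by its prior: 1/4 · 0.125 = 0.03125, 1/12 · 0.057143 = 0.0047619, 1/3 · 0 = 0, 1/3 · 0.028571 = 0.0095238; with total 0.045536.
Therefore the posterior P(bag B | data) = (0.0047619) / (0.045536) = 0.10458.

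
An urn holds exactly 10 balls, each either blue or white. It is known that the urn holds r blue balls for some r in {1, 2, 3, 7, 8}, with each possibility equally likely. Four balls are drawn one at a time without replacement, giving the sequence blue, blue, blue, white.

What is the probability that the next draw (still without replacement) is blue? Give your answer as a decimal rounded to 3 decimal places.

Compute the likelihood of the observed sequence for each case: P(data | r = 1) = (1/10)(0/9) = 0; P(data | r = 2) = (2/10)(1/9)(0/8) = 0; P(data | r = 3) = (3/10)(2/9)(1/8)(7/7) = 1/120; P(data | r = 7) = (7/10)(6/9)(5/8)(3/7) = 1/8; P(data | r = 8) = (8/10)(7/9)(6/8)(2/7) = 2/15.
The prior-weighted likelihoods are 1/5 · 0 = 0, 1/5 · 0 = 0, 1/5 · 1/120 = 1/600, 1/5 · 1/8 = 1/40, 1/5 · 2/15 = 2/75; with total 4/75.
The posterior is then P(r = 1 | data) = 0, P(r = 2 | data) = 0, P(r = 3 | data) = 1/32, P(r = 7 | data) = 15/32, P(r = 8 | data) = 1/2.
Averaging over the posterior, P(blue next | data) = (0)(1/32) + (2/3)(15/32) + (5/6)(1/2) = 35/48.

0.729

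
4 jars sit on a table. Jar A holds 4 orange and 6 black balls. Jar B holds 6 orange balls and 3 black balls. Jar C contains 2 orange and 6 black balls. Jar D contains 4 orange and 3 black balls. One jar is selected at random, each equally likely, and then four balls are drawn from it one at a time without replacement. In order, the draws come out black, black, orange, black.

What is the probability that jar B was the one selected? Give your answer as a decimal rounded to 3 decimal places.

0.043

The likelihood of the observed sequence under each hypothesis: P(data | jar A) = (6/10)(5/9)(4/8)(4/7) = 2/21; P(data | jar B) = (3/9)(2/8)(6/7)(1/6) = 1/84; P(data | jar C) = (6/8)(5/7)(2/6)(4/5) = 1/7; P(data | jar D) = (3/7)(2/6)(4/5)(1/4) = 1/35.
Weighting by the prior gives 1/4 · 2/21 = 1/42, 1/4 · 1/84 = 1/336, 1/4 · 1/7 = 1/28, 1/4 · 1/35 = 1/140; summing to 39/560.
So P(jar B | data) = (1/336) / (39/560) = 5/117.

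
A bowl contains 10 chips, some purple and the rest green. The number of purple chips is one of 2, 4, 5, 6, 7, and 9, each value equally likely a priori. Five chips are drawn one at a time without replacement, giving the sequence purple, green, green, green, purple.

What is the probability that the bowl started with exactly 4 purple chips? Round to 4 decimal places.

0.3361

The likelihood of the observed sequence under each hypothesis: P(data | r = 2) = (2/10)(8/9)(7/8)(6/7)(1/6) = 1/45; P(data | r = 4) = (4/10)(6/9)(5/8)(4/7)(3/6) = 1/21; P(data | r = 5) = (5/10)(5/9)(4/8)(3/7)(4/6) = 5/126; P(data | r = 6) = (6/10)(4/9)(3/8)(2/7)(5/6) = 1/42; P(data | r = 7) = (7/10)(3/9)(2/8)(1/7)(6/6) = 1/120; P(data | r = 9) = (9/10)(1/9)(0/8) = 0.
The prior-weighted likelihoods are 1/6 · 1/45 = 1/270, 1/6 · 1/21 = 1/126, 1/6 · 5/126 = 5/756, 1/6 · 1/42 = 1/252, 1/6 · 1/120 = 1/720, 1/6 · 0 = 0; these sum to 17/720.
So P(r = 4 | data) = (1/126) / (17/720) = 40/119.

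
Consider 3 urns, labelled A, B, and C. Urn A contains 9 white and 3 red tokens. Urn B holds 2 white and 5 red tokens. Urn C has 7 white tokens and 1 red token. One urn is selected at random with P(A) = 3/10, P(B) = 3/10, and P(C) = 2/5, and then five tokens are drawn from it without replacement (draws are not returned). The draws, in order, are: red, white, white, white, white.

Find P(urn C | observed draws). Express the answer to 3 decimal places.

For each hypothesis, P(data | H) works out to: P(data | urn A) = (3/12)(9/11)(8/10)(7/9)(6/8) = 0.095455; P(data | urn B) = (5/7)(2/6)(1/5)(0/4) = 0; P(data | urn C) = (1/8)(7/7)(6/6)(5/5)(4/4) = 0.125.
The prior-weighted likelihoods are 3/10 · 0.095455 = 0.028636, 3/10 · 0 = 0, 2/5 · 0.125 = 0.05; summing to 0.078636.
So P(urn C | data) = (0.05) / (0.078636) = 0.63584.

0.636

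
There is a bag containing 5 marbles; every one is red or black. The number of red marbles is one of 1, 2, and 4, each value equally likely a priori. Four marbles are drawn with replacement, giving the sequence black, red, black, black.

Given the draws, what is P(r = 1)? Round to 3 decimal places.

0.525

Compute the likelihood of the observed sequence for each case: P(data | r = 1) = (4/5)(1/5)(4/5)(4/5) = 0.1024; P(data | r = 2) = (3/5)(2/5)(3/5)(3/5) = 0.0864; P(data | r = 4) = (1/5)(4/5)(1/5)(1/5) = 0.0064.
Weighting by the prior gives 1/3 · 0.1024 = 0.034133, 1/3 · 0.0864 = 0.0288, 1/3 · 0.0064 = 0.0021333; summing to 0.065067.
Hence P(r = 1 | data) = (0.034133) / (0.065067) = 0.52459.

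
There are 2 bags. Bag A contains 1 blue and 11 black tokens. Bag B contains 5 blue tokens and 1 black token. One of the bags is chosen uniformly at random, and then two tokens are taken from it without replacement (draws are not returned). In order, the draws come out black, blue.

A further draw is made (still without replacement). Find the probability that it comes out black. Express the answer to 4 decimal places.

0.3333

Compute the likelihood of the observed sequence for each case: P(data | bag A) = (11/12)(1/11) = 1/12; P(data | bag B) = (1/6)(5/5) = 1/6.
Weighting by the prior gives 1/2 · 1/12 = 1/24, 1/2 · 1/6 = 1/12; these sum to 1/8.
Normalising, the posterior is P(bag A | data) = 1/3, P(bag B | data) = 2/3.
So P(black next | data) = Σ P(black next | H) P(H | data) = (1)(1/3) + (0)(2/3) = 1/3.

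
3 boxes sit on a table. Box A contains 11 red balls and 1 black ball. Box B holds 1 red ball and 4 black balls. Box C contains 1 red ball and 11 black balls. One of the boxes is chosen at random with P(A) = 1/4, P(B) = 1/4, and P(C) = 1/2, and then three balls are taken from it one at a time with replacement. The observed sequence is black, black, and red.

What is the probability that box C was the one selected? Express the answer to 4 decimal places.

0.5104

Compute the likelihood of the observed sequence for each case: P(data | box A) = (1/12)(1/12)(11/12) = 0.0063657; P(data | box B) = (4/5)(4/5)(1/5) = 0.128; P(data | box C) = (11/12)(11/12)(1/12) = 0.070023.
Multiplying each by its prior: 1/4 · 0.0063657 = 0.0015914, 1/4 · 0.128 = 0.032, 1/2 · 0.070023 = 0.035012; summing to 0.068603.
By Bayes' rule, P(box C | data) = (0.035012) / (0.068603) = 0.51035.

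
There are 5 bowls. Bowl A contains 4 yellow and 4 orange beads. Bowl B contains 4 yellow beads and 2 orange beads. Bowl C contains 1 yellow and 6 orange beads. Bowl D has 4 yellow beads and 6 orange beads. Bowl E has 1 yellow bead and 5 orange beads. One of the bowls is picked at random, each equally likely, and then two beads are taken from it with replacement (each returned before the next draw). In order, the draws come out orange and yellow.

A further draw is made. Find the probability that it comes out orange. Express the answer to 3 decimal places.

Compute the likelihood of the observed sequence for each case: P(data | bowl A) = (4/8)(4/8) = 0.25; P(data | bowl B) = (2/6)(4/6) = 0.22222; P(data | bowl C) = (6/7)(1/7) = 0.12245; P(data | bowl D) = (6/10)(4/10) = 0.24; P(data | bowl E) = (5/6)(1/6) = 0.13889.
Multiplying each by its prior: 1/5 · 0.25 = 0.05, 1/5 · 0.22222 = 0.044444, 1/5 · 0.12245 = 0.02449, 1/5 · 0.24 = 0.048, 1/5 · 0.13889 = 0.027778; with total 0.19471.
Dividing through by the total gives posterior P(bowl A | data) = 0.25679, P(bowl B | data) = 0.22826, P(bowl C | data) = 0.12577, P(bowl D | data) = 0.24652, P(bowl E | data) = 0.14266.
So P(orange next | data) = Σ P(orange next | H) P(H | data) = (1/2)(0.25679) + (1/3)(0.22826) + (6/7)(0.12577) + (3/5)(0.24652) + (5/6)(0.14266) = 0.57908.

0.579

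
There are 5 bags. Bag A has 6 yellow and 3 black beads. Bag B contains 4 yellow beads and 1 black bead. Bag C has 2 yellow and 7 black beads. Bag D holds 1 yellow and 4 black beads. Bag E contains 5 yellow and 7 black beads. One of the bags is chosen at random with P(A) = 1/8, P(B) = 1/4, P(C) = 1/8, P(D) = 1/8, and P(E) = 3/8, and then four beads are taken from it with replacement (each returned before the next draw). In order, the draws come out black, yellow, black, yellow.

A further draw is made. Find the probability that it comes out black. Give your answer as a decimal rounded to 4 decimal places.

Compute the likelihood of the observed sequence for each case: P(data | bag A) = (3/9)(6/9)(3/9)(6/9) = 0.049383; P(data | bag B) = (1/5)(4/5)(1/5)(4/5) = 0.0256; P(data | bag C) = (7/9)(2/9)(7/9)(2/9) = 0.029873; P(data | bag D) = (4/5)(1/5)(4/5)(1/5) = 0.0256; P(data | bag E) = (7/12)(5/12)(7/12)(5/12) = 0.059076.
Weighting by the prior gives 1/8 · 0.049383 = 0.0061728, 1/4 · 0.0256 = 0.0064, 1/8 · 0.029873 = 0.0037342, 1/8 · 0.0256 = 0.0032, 3/8 · 0.059076 = 0.022154; with total 0.041661.
The posterior is then P(bag A | data) = 0.14817, P(bag B | data) = 0.15362, P(bag C | data) = 0.089634, P(bag D | data) = 0.076811, P(bag E | data) = 0.53176.
Averaging over the posterior, P(black next | data) = (1/3)(0.14817) + (1/5)(0.15362) + (7/9)(0.089634) + (4/5)(0.076811) + (7/12)(0.53176) = 0.52147.

0.5215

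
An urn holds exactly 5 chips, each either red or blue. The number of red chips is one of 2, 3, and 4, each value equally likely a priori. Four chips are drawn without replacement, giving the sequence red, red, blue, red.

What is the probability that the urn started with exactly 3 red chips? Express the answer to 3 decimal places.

0.333

The likelihood of the observed sequence under each hypothesis: P(data | r = 2) = (2/5)(1/4)(3/3)(0/2) = 0; P(data | r = 3) = (3/5)(2/4)(2/3)(1/2) = 1/10; P(data | r = 4) = (4/5)(3/4)(1/3)(2/2) = 1/5.
Weighting by the prior gives 1/3 · 0 = 0, 1/3 · 1/10 = 1/30, 1/3 · 1/5 = 1/15; summing to 1/10.
Therefore the posterior P(r = 3 | data) = (1/30) / (1/10) = 1/3.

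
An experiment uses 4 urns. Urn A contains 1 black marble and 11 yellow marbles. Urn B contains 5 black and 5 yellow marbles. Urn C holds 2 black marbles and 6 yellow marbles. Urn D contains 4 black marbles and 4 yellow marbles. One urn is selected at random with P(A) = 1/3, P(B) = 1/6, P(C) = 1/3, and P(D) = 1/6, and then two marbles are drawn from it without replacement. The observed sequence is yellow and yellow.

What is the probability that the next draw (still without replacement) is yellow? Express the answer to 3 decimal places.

Under each hypothesis, the probability of the observed sequence is: P(data | urn A) = (11/12)(10/11) = 5/6; P(data | urn B) = (5/10)(4/9) = 2/9; P(data | urn C) = (6/8)(5/7) = 15/28; P(data | urn D) = (4/8)(3/7) = 3/14.
Multiplying each by its prior: 1/3 · 5/6 = 5/18, 1/6 · 2/9 = 1/27, 1/3 · 15/28 = 5/28, 1/6 · 3/14 = 1/28; with total 100/189.
The posterior is then P(urn A | data) = 21/40, P(urn B | data) = 7/100, P(urn C | data) = 27/80, P(urn D | data) = 27/400.
So P(yellow next | data) = Σ P(yellow next | H) P(H | data) = (9/10)(21/40) + (3/8)(7/100) + (2/3)(27/80) + (1/3)(27/400) = 597/800.

0.746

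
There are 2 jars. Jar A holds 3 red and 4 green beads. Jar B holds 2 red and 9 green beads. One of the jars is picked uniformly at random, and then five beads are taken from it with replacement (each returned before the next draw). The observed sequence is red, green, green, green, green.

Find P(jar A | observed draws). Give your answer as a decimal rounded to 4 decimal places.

0.3593

For each hypothesis, P(data | H) works out to: P(data | jar A) = (3/7)(4/7)(4/7)(4/7)(4/7) = 0.045695; P(data | jar B) = (2/11)(9/11)(9/11)(9/11)(9/11) = 0.081477.
Weighting by the prior gives 1/2 · 0.045695 = 0.022848, 1/2 · 0.081477 = 0.040739; these sum to 0.063586.
So P(jar A | data) = (0.022848) / (0.063586) = 0.35932.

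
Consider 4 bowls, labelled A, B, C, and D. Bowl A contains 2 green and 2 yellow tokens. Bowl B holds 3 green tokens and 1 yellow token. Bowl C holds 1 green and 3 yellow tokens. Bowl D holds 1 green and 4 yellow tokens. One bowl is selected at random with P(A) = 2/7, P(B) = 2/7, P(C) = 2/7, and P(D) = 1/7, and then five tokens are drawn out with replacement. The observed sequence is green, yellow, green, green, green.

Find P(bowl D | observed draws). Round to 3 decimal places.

0.006

Under each hypothesis, the probability of the observed sequence is: P(data | bowl A) = (2/4)(2/4)(2/4)(2/4)(2/4) = 0.03125; P(data | bowl B) = (3/4)(1/4)(3/4)(3/4)(3/4) = 0.079102; P(data | bowl C) = (1/4)(3/4)(1/4)(1/4)(1/4) = 0.0029297; P(data | bowl D) = (1/5)(4/5)(1/5)(1/5)(1/5) = 0.00128.
Multiplying each by its prior: 2/7 · 0.03125 = 0.0089286, 2/7 · 0.079102 = 0.0226, 2/7 · 0.0029297 = 0.00083705, 1/7 · 0.00128 = 0.00018286; summing to 0.032549.
So P(bowl D | data) = (0.00018286) / (0.032549) = 0.0056179.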